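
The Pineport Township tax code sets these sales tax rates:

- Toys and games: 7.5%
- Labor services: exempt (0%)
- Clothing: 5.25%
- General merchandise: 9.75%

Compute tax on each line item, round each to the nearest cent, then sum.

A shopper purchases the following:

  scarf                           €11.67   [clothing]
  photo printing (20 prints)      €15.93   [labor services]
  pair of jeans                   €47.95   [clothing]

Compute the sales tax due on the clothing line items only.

Scarf €11.67: clothing → 5.25% → €0.61
Pair of jeans €47.95: clothing → 5.25% → €2.52
Tax on clothing = €0.61 + €2.52 = €3.13

€3.13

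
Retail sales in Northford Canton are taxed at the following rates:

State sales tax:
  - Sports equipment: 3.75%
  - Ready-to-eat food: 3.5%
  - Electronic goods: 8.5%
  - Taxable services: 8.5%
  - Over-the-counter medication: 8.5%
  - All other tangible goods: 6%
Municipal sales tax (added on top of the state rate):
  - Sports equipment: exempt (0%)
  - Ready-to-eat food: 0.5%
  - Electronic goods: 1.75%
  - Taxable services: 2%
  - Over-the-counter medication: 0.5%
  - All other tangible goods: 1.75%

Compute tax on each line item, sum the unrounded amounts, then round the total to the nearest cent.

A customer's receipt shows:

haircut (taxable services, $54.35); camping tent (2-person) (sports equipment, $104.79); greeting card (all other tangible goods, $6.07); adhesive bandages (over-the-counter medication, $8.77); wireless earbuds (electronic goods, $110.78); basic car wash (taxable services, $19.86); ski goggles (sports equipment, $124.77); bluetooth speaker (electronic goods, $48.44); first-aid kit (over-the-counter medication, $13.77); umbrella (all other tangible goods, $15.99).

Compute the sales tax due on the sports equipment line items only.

$8.61

Camping tent (2-person) $104.79: sports equipment → 3.75% + 0% municipal = 3.75% → $3.929625
Ski goggles $124.77: sports equipment → 3.75% + 0% municipal = 3.75% → $4.678875
Tax on sports equipment: unrounded sum = $8.6085 → $8.61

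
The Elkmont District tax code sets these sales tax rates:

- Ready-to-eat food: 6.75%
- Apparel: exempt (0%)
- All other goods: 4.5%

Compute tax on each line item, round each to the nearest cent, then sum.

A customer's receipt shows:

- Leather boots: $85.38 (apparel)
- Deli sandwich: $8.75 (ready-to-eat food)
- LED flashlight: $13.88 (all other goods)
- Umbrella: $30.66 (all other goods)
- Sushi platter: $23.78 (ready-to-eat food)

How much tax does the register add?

$4.20

Leather boots $85.38: apparel → 0% → $0.00
Deli sandwich $8.75: ready-to-eat food → 6.75% → $0.59
LED flashlight $13.88: all other goods → 4.5% → $0.62
Umbrella $30.66: all other goods → 4.5% → $1.38
Sushi platter $23.78: ready-to-eat food → 6.75% → $1.61
Total tax = $0.59 + $0.62 + $1.38 + $1.61 = $4.20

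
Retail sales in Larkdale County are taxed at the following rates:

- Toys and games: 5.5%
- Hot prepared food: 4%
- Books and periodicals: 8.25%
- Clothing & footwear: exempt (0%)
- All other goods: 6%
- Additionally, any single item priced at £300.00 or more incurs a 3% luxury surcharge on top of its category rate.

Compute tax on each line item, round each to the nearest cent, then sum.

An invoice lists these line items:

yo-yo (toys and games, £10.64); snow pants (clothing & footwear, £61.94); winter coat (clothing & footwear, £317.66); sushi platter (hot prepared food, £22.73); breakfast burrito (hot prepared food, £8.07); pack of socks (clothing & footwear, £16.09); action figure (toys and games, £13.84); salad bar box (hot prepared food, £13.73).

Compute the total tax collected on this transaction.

Yo-yo £10.64: toys and games → 5.5% → £0.59
Snow pants £61.94: clothing & footwear → 0% → £0.00
Winter coat £317.66: clothing & footwear → 0% + 3% surcharge = 3% → £9.53
Sushi platter £22.73: hot prepared food → 4% → £0.91
Breakfast burrito £8.07: hot prepared food → 4% → £0.32
Pack of socks £16.09: clothing & footwear → 0% → £0.00
Action figure £13.84: toys and games → 5.5% → £0.76
Salad bar box £13.73: hot prepared food → 4% → £0.55
Total tax = £0.59 + £9.53 + £0.91 + £0.32 + £0.76 + £0.55 = £12.66

£12.66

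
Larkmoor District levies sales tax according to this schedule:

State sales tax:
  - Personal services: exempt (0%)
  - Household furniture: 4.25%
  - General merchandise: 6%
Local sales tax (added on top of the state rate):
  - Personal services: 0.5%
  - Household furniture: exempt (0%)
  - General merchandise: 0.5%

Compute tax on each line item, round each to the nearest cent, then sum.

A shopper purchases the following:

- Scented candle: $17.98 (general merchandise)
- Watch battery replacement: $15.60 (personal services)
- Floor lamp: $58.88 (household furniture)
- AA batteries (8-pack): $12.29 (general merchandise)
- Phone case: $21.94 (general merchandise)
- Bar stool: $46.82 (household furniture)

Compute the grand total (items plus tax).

Scented candle $17.98: general merchandise → 6% + 0.5% local = 6.5% → $1.17
Watch battery replacement $15.60: personal services → 0% + 0.5% local = 0.5% → $0.08
Floor lamp $58.88: household furniture → 4.25% + 0% local = 4.25% → $2.50
AA batteries (8-pack) $12.29: general merchandise → 6% + 0.5% local = 6.5% → $0.80
Phone case $21.94: general merchandise → 6% + 0.5% local = 6.5% → $1.43
Bar stool $46.82: household furniture → 4.25% + 0% local = 4.25% → $1.99
Subtotal = $173.51; tax = $7.97; total due = $181.48

$181.48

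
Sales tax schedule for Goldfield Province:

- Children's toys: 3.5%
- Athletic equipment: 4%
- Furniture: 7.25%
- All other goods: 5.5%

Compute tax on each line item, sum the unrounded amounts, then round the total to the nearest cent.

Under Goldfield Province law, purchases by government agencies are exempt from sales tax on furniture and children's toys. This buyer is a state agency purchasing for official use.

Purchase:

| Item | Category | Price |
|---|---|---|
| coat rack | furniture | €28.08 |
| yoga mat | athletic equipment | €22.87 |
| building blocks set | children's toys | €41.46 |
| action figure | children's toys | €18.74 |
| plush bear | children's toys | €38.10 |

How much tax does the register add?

€0.91

Coat rack €28.08: furniture, buyer-exempt → 0% → €0.00
Yoga mat €22.87: athletic equipment → 4% → €0.9148
Building blocks set €41.46: children's toys, buyer-exempt → 0% → €0.00
Action figure €18.74: children's toys, buyer-exempt → 0% → €0.00
Plush bear €38.10: children's toys, buyer-exempt → 0% → €0.00
Unrounded tax sum = €0.9148 → €0.91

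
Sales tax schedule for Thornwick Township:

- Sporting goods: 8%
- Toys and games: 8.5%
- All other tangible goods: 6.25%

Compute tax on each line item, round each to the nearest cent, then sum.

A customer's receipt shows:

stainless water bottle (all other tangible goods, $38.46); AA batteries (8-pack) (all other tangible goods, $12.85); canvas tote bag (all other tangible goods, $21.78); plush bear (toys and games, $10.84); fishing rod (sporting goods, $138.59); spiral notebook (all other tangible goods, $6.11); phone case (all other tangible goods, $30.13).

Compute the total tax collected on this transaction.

$18.83

Stainless water bottle $38.46: all other tangible goods → 6.25% → $2.40
AA batteries (8-pack) $12.85: all other tangible goods → 6.25% → $0.80
Canvas tote bag $21.78: all other tangible goods → 6.25% → $1.36
Plush bear $10.84: toys and games → 8.5% → $0.92
Fishing rod $138.59: sporting goods → 8% → $11.09
Spiral notebook $6.11: all other tangible goods → 6.25% → $0.38
Phone case $30.13: all other tangible goods → 6.25% → $1.88
Total tax = $2.40 + $0.80 + $1.36 + $0.92 + $11.09 + $0.38 + $1.88 = $18.83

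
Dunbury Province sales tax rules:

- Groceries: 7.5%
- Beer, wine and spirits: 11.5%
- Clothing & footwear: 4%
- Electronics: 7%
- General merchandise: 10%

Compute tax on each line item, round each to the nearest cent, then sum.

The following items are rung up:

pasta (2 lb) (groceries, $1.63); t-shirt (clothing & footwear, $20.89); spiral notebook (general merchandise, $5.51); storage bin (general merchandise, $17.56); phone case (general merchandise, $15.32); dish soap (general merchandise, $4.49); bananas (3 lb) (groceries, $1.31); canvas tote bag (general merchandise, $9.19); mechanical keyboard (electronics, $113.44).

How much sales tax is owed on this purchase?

Pasta (2 lb) $1.63: groceries → 7.5% → $0.12
T-shirt $20.89: clothing & footwear → 4% → $0.84
Spiral notebook $5.51: general merchandise → 10% → $0.55
Storage bin $17.56: general merchandise → 10% → $1.76
Phone case $15.32: general merchandise → 10% → $1.53
Dish soap $4.49: general merchandise → 10% → $0.45
Bananas (3 lb) $1.31: groceries → 7.5% → $0.10
Canvas tote bag $9.19: general merchandise → 10% → $0.92
Mechanical keyboard $113.44: electronics → 7% → $7.94
Total tax = $0.12 + $0.84 + $0.55 + $1.76 + $1.53 + $0.45 + $0.10 + $0.92 + $7.94 = $14.21

$14.21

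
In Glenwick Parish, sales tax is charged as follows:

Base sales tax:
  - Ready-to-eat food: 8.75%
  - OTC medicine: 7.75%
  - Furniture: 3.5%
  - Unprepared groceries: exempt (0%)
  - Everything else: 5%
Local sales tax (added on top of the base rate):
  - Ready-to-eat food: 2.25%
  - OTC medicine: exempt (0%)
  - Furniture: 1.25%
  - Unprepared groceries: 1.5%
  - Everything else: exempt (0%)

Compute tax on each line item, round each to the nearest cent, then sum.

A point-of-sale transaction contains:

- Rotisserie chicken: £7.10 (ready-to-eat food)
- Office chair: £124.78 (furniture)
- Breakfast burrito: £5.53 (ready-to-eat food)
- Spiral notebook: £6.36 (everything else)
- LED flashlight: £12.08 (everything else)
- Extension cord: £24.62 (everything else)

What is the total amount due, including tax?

Rotisserie chicken £7.10: ready-to-eat food → 8.75% + 2.25% local = 11% → £0.78
Office chair £124.78: furniture → 3.5% + 1.25% local = 4.75% → £5.93
Breakfast burrito £5.53: ready-to-eat food → 8.75% + 2.25% local = 11% → £0.61
Spiral notebook £6.36: everything else → 5% + 0% local = 5% → £0.32
LED flashlight £12.08: everything else → 5% + 0% local = 5% → £0.60
Extension cord £24.62: everything else → 5% + 0% local = 5% → £1.23
Subtotal = £180.47; tax = £9.47; total due = £189.94

£189.94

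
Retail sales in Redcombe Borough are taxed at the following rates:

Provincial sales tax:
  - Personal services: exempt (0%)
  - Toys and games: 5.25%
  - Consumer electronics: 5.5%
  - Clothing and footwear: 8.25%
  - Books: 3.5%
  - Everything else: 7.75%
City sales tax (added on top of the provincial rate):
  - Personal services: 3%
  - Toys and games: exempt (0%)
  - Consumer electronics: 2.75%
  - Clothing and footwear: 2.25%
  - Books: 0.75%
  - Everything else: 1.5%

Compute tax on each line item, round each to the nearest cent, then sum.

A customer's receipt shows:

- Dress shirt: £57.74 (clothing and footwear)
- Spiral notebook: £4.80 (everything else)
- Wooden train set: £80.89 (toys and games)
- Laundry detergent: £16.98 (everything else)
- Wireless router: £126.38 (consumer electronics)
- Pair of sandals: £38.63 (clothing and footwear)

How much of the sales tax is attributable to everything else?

Spiral notebook £4.80: everything else → 7.75% + 1.5% city = 9.25% → £0.44
Laundry detergent £16.98: everything else → 7.75% + 1.5% city = 9.25% → £1.57
Tax on everything else = £0.44 + £1.57 = £2.01

£2.01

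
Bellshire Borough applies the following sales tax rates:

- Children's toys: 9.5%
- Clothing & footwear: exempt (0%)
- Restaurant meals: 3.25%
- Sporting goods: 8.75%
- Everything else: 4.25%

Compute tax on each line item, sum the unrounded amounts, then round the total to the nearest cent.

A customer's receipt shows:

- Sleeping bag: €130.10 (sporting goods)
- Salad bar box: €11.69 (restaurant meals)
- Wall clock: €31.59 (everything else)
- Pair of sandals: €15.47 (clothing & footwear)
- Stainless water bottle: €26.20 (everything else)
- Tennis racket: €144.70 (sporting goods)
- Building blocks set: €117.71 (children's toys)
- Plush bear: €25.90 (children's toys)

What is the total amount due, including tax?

Sleeping bag €130.10: sporting goods → 8.75% → €11.38375
Salad bar box €11.69: restaurant meals → 3.25% → €0.379925
Wall clock €31.59: everything else → 4.25% → €1.342575
Pair of sandals €15.47: clothing & footwear → 0% → €0.00
Stainless water bottle €26.20: everything else → 4.25% → €1.1135
Tennis racket €144.70: sporting goods → 8.75% → €12.66125
Building blocks set €117.71: children's toys → 9.5% → €11.18245
Plush bear €25.90: children's toys → 9.5% → €2.4605
Subtotal = €503.36; unrounded tax = €40.52395 → €40.52; total due = €543.88

€543.88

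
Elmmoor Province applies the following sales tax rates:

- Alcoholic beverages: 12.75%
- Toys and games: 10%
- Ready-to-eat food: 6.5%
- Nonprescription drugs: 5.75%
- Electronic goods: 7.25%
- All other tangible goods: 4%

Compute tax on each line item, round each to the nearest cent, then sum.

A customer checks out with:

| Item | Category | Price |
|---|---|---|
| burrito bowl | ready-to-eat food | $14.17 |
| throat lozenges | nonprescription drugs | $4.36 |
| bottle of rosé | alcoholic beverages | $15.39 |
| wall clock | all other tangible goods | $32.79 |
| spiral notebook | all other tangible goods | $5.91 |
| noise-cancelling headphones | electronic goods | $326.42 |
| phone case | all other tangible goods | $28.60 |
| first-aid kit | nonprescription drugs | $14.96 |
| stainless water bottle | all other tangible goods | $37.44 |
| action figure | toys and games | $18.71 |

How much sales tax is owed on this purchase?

Burrito bowl $14.17: ready-to-eat food → 6.5% → $0.92
Throat lozenges $4.36: nonprescription drugs → 5.75% → $0.25
Bottle of rosé $15.39: alcoholic beverages → 12.75% → $1.96
Wall clock $32.79: all other tangible goods → 4% → $1.31
Spiral notebook $5.91: all other tangible goods → 4% → $0.24
Noise-cancelling headphones $326.42: electronic goods → 7.25% → $23.67
Phone case $28.60: all other tangible goods → 4% → $1.14
First-aid kit $14.96: nonprescription drugs → 5.75% → $0.86
Stainless water bottle $37.44: all other tangible goods → 4% → $1.50
Action figure $18.71: toys and games → 10% → $1.87
Total tax = $0.92 + $0.25 + $1.96 + $1.31 + $0.24 + $23.67 + $1.14 + $0.86 + $1.50 + $1.87 = $33.72

$33.72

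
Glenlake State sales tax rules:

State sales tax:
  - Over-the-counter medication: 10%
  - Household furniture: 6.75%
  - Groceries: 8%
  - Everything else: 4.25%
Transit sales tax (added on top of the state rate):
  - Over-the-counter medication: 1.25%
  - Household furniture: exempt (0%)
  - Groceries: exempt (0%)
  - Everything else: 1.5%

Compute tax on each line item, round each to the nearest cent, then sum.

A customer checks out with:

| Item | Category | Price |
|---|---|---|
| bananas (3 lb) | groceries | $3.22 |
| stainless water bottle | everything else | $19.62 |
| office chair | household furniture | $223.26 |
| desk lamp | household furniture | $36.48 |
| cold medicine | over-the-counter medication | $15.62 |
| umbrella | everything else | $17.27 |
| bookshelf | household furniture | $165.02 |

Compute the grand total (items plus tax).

Bananas (3 lb) $3.22: groceries → 8% + 0% transit = 8% → $0.26
Stainless water bottle $19.62: everything else → 4.25% + 1.5% transit = 5.75% → $1.13
Office chair $223.26: household furniture → 6.75% + 0% transit = 6.75% → $15.07
Desk lamp $36.48: household furniture → 6.75% + 0% transit = 6.75% → $2.46
Cold medicine $15.62: over-the-counter medication → 10% + 1.25% transit = 11.25% → $1.76
Umbrella $17.27: everything else → 4.25% + 1.5% transit = 5.75% → $0.99
Bookshelf $165.02: household furniture → 6.75% + 0% transit = 6.75% → $11.14
Subtotal = $480.49; tax = $32.81; total due = $513.30

$513.30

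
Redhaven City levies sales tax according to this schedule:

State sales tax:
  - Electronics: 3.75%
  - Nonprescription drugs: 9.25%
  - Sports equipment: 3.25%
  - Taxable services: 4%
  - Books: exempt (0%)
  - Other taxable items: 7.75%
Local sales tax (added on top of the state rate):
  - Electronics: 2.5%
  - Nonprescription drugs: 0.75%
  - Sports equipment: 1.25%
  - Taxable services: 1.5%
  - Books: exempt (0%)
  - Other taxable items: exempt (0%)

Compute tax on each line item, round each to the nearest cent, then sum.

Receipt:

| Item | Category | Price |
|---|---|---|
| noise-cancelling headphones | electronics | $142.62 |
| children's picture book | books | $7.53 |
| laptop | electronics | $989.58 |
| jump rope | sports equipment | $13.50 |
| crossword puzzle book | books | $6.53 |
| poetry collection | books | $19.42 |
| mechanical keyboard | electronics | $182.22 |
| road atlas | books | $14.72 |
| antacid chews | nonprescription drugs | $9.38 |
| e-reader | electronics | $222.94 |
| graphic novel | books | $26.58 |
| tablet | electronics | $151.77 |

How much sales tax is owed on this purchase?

Noise-cancelling headphones $142.62: electronics → 3.75% + 2.5% local = 6.25% → $8.91
Children's picture book $7.53: books → 0% + 0% local = 0% → $0.00
Laptop $989.58: electronics → 3.75% + 2.5% local = 6.25% → $61.85
Jump rope $13.50: sports equipment → 3.25% + 1.25% local = 4.5% → $0.61
Crossword puzzle book $6.53: books → 0% + 0% local = 0% → $0.00
Poetry collection $19.42: books → 0% + 0% local = 0% → $0.00
Mechanical keyboard $182.22: electronics → 3.75% + 2.5% local = 6.25% → $11.39
Road atlas $14.72: books → 0% + 0% local = 0% → $0.00
Antacid chews $9.38: nonprescription drugs → 9.25% + 0.75% local = 10% → $0.94
E-reader $222.94: electronics → 3.75% + 2.5% local = 6.25% → $13.93
Graphic novel $26.58: books → 0% + 0% local = 0% → $0.00
Tablet $151.77: electronics → 3.75% + 2.5% local = 6.25% → $9.49
Total tax = $8.91 + $61.85 + $0.61 + $11.39 + $0.94 + $13.93 + $9.49 = $107.12

$107.12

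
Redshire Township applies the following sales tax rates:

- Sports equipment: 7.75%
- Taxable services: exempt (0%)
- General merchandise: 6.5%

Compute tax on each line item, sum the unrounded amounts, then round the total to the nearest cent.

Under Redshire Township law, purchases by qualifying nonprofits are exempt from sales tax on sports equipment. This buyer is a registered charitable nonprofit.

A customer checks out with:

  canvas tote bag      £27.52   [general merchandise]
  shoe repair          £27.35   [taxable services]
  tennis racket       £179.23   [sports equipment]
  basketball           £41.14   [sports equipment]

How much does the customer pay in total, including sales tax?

£277.03

Canvas tote bag £27.52: general merchandise → 6.5% → £1.7888
Shoe repair £27.35: taxable services → 0% → £0.00
Tennis racket £179.23: sports equipment, buyer-exempt → 0% → £0.00
Basketball £41.14: sports equipment, buyer-exempt → 0% → £0.00
Subtotal = £275.24; unrounded tax = £1.7888 → £1.79; total due = £277.03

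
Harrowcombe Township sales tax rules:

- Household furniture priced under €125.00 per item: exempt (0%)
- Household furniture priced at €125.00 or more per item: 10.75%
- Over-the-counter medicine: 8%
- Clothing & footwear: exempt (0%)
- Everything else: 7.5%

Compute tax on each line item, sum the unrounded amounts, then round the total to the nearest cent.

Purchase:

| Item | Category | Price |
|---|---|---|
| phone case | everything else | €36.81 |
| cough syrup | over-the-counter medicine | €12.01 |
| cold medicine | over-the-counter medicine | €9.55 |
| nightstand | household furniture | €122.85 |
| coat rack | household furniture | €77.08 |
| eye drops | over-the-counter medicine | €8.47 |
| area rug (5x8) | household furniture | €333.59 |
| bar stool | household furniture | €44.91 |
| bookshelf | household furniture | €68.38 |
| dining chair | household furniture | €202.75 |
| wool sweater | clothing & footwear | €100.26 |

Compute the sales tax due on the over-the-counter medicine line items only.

€2.40

Cough syrup €12.01: over-the-counter medicine → 8% → €0.9608
Cold medicine €9.55: over-the-counter medicine → 8% → €0.764
Eye drops €8.47: over-the-counter medicine → 8% → €0.6776
Tax on over-the-counter medicine: unrounded sum = €2.4024 → €2.40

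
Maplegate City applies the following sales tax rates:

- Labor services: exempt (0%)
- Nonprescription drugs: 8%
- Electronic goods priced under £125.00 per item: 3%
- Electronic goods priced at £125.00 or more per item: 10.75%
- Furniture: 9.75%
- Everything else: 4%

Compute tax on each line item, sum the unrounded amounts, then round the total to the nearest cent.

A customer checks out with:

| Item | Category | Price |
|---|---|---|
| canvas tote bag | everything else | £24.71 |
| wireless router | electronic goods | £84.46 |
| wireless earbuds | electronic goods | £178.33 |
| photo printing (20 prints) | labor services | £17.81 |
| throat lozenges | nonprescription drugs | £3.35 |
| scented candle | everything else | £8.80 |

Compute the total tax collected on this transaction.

Canvas tote bag £24.71: everything else → 4% → £0.9884
Wireless router £84.46: electronic goods, under £125.00 → 3% → £2.5338
Wireless earbuds £178.33: electronic goods, £125.00 or more → 10.75% → £19.170475
Photo printing (20 prints) £17.81: labor services → 0% → £0.00
Throat lozenges £3.35: nonprescription drugs → 8% → £0.268
Scented candle £8.80: everything else → 4% → £0.352
Unrounded tax sum = £23.312675 → £23.31

£23.31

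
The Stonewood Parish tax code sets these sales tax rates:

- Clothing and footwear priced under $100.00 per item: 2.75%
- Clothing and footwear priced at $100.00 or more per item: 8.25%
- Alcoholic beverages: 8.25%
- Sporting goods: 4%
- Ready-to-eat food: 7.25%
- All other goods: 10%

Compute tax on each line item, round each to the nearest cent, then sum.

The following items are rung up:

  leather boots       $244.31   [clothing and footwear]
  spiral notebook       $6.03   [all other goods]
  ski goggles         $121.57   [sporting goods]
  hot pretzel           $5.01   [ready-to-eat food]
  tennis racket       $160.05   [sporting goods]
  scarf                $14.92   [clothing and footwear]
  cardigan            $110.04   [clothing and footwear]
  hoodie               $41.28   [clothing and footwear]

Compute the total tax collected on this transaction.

Leather boots $244.31: clothing and footwear, $100.00 or more → 8.25% → $20.16
Spiral notebook $6.03: all other goods → 10% → $0.60
Ski goggles $121.57: sporting goods → 4% → $4.86
Hot pretzel $5.01: ready-to-eat food → 7.25% → $0.36
Tennis racket $160.05: sporting goods → 4% → $6.40
Scarf $14.92: clothing and footwear, under $100.00 → 2.75% → $0.41
Cardigan $110.04: clothing and footwear, $100.00 or more → 8.25% → $9.08
Hoodie $41.28: clothing and footwear, under $100.00 → 2.75% → $1.14
Total tax = $20.16 + $0.60 + $4.86 + $0.36 + $6.40 + $0.41 + $9.08 + $1.14 = $43.01

$43.01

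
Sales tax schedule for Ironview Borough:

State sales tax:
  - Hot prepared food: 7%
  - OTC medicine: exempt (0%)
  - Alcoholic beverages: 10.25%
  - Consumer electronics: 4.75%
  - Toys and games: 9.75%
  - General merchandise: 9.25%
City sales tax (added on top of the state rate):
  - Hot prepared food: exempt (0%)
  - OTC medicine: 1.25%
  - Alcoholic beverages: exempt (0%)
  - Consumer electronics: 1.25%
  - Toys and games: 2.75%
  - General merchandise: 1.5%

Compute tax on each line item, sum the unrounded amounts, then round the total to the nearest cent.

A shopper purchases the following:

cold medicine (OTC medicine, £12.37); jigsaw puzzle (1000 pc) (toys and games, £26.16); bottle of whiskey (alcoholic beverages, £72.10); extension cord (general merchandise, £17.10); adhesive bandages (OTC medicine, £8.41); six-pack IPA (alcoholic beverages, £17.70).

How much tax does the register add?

£14.57

Cold medicine £12.37: OTC medicine → 0% + 1.25% city = 1.25% → £0.154625
Jigsaw puzzle (1000 pc) £26.16: toys and games → 9.75% + 2.75% city = 12.5% → £3.27
Bottle of whiskey £72.10: alcoholic beverages → 10.25% + 0% city = 10.25% → £7.39025
Extension cord £17.10: general merchandise → 9.25% + 1.5% city = 10.75% → £1.83825
Adhesive bandages £8.41: OTC medicine → 0% + 1.25% city = 1.25% → £0.105125
Six-pack IPA £17.70: alcoholic beverages → 10.25% + 0% city = 10.25% → £1.81425
Unrounded tax sum = £14.5725 → £14.57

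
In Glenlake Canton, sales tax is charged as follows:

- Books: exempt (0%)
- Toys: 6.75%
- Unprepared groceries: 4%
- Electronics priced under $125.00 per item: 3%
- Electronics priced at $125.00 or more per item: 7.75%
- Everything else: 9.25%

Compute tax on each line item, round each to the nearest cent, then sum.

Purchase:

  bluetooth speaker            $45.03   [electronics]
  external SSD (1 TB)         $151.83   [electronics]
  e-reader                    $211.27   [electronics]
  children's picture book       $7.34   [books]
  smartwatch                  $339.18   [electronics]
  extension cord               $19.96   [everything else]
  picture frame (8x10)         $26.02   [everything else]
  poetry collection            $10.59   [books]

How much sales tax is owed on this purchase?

$60.04

Bluetooth speaker $45.03: electronics, under $125.00 → 3% → $1.35
External SSD (1 TB) $151.83: electronics, $125.00 or more → 7.75% → $11.77
E-reader $211.27: electronics, $125.00 or more → 7.75% → $16.37
Children's picture book $7.34: books → 0% → $0.00
Smartwatch $339.18: electronics, $125.00 or more → 7.75% → $26.29
Extension cord $19.96: everything else → 9.25% → $1.85
Picture frame (8x10) $26.02: everything else → 9.25% → $2.41
Poetry collection $10.59: books → 0% → $0.00
Total tax = $1.35 + $11.77 + $16.37 + $26.29 + $1.85 + $2.41 = $60.04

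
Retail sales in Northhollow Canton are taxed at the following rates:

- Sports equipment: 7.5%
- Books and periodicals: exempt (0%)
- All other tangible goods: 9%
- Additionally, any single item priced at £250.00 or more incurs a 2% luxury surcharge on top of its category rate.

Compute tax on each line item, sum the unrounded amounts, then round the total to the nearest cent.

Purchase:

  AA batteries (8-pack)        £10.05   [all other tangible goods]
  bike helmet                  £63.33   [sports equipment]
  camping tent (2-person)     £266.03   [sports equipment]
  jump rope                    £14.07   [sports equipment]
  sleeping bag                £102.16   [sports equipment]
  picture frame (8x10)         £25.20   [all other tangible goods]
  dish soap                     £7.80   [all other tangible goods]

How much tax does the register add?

£42.61

AA batteries (8-pack) £10.05: all other tangible goods → 9% → £0.9045
Bike helmet £63.33: sports equipment → 7.5% → £4.74975
Camping tent (2-person) £266.03: sports equipment → 7.5% + 2% surcharge = 9.5% → £25.27285
Jump rope £14.07: sports equipment → 7.5% → £1.05525
Sleeping bag £102.16: sports equipment → 7.5% → £7.662
Picture frame (8x10) £25.20: all other tangible goods → 9% → £2.268
Dish soap £7.80: all other tangible goods → 9% → £0.702
Unrounded tax sum = £42.61435 → £42.61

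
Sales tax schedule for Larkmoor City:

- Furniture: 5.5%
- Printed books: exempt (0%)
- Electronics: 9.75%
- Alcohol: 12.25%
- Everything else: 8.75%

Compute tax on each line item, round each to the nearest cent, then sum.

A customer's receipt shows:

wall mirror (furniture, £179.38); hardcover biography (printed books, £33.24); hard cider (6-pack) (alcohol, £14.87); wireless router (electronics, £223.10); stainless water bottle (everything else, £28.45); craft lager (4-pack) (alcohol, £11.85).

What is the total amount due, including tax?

Wall mirror £179.38: furniture → 5.5% → £9.87
Hardcover biography £33.24: printed books → 0% → £0.00
Hard cider (6-pack) £14.87: alcohol → 12.25% → £1.82
Wireless router £223.10: electronics → 9.75% → £21.75
Stainless water bottle £28.45: everything else → 8.75% → £2.49
Craft lager (4-pack) £11.85: alcohol → 12.25% → £1.45
Subtotal = £490.89; tax = £37.38; total due = £528.27

£528.27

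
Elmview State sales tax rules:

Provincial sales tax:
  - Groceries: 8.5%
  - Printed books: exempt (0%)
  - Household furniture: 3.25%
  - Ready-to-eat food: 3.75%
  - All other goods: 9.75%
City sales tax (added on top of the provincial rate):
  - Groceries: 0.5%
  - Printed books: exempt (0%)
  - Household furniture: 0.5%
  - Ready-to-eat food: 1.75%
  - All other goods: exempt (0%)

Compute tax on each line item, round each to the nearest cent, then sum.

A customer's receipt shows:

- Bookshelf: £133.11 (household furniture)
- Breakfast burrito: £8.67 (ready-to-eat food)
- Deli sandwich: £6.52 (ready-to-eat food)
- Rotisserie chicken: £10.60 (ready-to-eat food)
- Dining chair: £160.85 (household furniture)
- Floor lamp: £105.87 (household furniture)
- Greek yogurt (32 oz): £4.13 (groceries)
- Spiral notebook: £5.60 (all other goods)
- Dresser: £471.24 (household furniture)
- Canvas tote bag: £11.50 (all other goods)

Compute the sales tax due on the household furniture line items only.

Bookshelf £133.11: household furniture → 3.25% + 0.5% city = 3.75% → £4.99
Dining chair £160.85: household furniture → 3.25% + 0.5% city = 3.75% → £6.03
Floor lamp £105.87: household furniture → 3.25% + 0.5% city = 3.75% → £3.97
Dresser £471.24: household furniture → 3.25% + 0.5% city = 3.75% → £17.67
Tax on household furniture = £4.99 + £6.03 + £3.97 + £17.67 = £32.66

£32.66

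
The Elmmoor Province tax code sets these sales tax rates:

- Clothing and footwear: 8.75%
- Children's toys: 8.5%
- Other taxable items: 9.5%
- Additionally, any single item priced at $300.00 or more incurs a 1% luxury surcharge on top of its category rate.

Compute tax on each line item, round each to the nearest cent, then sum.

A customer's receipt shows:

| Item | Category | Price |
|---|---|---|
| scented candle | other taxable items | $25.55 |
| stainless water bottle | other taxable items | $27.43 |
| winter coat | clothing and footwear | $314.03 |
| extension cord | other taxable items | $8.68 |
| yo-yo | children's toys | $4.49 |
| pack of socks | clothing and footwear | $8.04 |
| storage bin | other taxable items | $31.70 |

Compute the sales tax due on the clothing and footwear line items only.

Winter coat $314.03: clothing and footwear → 8.75% + 1% surcharge = 9.75% → $30.62
Pack of socks $8.04: clothing and footwear → 8.75% → $0.70
Tax on clothing and footwear = $30.62 + $0.70 = $31.32

$31.32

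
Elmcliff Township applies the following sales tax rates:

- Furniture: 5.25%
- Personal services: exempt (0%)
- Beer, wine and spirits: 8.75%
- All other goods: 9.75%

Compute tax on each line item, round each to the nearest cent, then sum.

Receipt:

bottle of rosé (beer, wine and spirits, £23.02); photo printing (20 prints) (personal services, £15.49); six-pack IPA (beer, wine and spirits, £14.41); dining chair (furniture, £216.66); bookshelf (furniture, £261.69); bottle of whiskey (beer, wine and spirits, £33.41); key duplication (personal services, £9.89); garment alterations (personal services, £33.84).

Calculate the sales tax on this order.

£31.30

Bottle of rosé £23.02: beer, wine and spirits → 8.75% → £2.01
Photo printing (20 prints) £15.49: personal services → 0% → £0.00
Six-pack IPA £14.41: beer, wine and spirits → 8.75% → £1.26
Dining chair £216.66: furniture → 5.25% → £11.37
Bookshelf £261.69: furniture → 5.25% → £13.74
Bottle of whiskey £33.41: beer, wine and spirits → 8.75% → £2.92
Key duplication £9.89: personal services → 0% → £0.00
Garment alterations £33.84: personal services → 0% → £0.00
Total tax = £2.01 + £1.26 + £11.37 + £13.74 + £2.92 = £31.30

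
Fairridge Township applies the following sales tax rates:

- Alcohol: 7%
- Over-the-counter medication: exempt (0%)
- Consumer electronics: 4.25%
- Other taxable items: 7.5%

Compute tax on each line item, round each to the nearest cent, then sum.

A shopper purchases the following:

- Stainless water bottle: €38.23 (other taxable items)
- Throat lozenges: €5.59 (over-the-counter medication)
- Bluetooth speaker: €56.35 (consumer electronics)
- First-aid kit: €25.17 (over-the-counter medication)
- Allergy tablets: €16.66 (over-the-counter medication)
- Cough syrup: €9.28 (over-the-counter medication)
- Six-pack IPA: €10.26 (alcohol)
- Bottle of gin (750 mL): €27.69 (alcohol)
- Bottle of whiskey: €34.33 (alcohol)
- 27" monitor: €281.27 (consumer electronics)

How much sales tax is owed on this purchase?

Stainless water bottle €38.23: other taxable items → 7.5% → €2.87
Throat lozenges €5.59: over-the-counter medication → 0% → €0.00
Bluetooth speaker €56.35: consumer electronics → 4.25% → €2.39
First-aid kit €25.17: over-the-counter medication → 0% → €0.00
Allergy tablets €16.66: over-the-counter medication → 0% → €0.00
Cough syrup €9.28: over-the-counter medication → 0% → €0.00
Six-pack IPA €10.26: alcohol → 7% → €0.72
Bottle of gin (750 mL) €27.69: alcohol → 7% → €1.94
Bottle of whiskey €34.33: alcohol → 7% → €2.40
27" monitor €281.27: consumer electronics → 4.25% → €11.95
Total tax = €2.87 + €2.39 + €0.72 + €1.94 + €2.40 + €11.95 = €22.27

€22.27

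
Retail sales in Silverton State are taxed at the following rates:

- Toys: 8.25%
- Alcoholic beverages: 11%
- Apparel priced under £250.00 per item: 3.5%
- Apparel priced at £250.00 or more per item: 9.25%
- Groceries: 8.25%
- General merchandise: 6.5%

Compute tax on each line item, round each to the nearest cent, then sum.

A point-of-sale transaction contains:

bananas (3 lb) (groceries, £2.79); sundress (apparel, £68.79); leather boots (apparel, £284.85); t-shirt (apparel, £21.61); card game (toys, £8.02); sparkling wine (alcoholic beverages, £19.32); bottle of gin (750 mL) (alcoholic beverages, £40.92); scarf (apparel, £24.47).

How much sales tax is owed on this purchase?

£37.90

Bananas (3 lb) £2.79: groceries → 8.25% → £0.23
Sundress £68.79: apparel, under £250.00 → 3.5% → £2.41
Leather boots £284.85: apparel, £250.00 or more → 9.25% → £26.35
T-shirt £21.61: apparel, under £250.00 → 3.5% → £0.76
Card game £8.02: toys → 8.25% → £0.66
Sparkling wine £19.32: alcoholic beverages → 11% → £2.13
Bottle of gin (750 mL) £40.92: alcoholic beverages → 11% → £4.50
Scarf £24.47: apparel, under £250.00 → 3.5% → £0.86
Total tax = £0.23 + £2.41 + £26.35 + £0.76 + £0.66 + £2.13 + £4.50 + £0.86 = £37.90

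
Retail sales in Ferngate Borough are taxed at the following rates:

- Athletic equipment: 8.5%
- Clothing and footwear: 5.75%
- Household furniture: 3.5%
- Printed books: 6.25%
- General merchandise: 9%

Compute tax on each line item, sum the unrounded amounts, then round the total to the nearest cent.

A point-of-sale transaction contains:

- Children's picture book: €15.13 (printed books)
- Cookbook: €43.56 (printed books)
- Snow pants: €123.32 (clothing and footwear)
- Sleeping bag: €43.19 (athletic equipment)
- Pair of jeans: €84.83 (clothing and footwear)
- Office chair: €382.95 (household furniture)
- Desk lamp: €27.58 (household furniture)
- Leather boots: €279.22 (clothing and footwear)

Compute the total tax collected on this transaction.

€49.73

Children's picture book €15.13: printed books → 6.25% → €0.945625
Cookbook €43.56: printed books → 6.25% → €2.7225
Snow pants €123.32: clothing and footwear → 5.75% → €7.0909
Sleeping bag €43.19: athletic equipment → 8.5% → €3.67115
Pair of jeans €84.83: clothing and footwear → 5.75% → €4.877725
Office chair €382.95: household furniture → 3.5% → €13.40325
Desk lamp €27.58: household furniture → 3.5% → €0.9653
Leather boots €279.22: clothing and footwear → 5.75% → €16.05515
Unrounded tax sum = €49.7316 → €49.73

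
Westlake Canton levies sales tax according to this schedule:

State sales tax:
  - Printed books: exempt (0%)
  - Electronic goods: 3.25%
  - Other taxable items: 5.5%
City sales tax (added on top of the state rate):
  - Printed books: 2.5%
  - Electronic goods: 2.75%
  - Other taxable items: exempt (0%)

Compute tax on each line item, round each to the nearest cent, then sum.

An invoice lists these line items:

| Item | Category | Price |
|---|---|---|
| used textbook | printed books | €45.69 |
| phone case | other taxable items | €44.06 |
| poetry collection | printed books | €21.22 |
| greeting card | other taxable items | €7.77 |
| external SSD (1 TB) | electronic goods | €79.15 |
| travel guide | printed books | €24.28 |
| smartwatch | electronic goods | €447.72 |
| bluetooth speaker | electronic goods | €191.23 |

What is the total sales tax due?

€48.21

Used textbook €45.69: printed books → 0% + 2.5% city = 2.5% → €1.14
Phone case €44.06: other taxable items → 5.5% + 0% city = 5.5% → €2.42
Poetry collection €21.22: printed books → 0% + 2.5% city = 2.5% → €0.53
Greeting card €7.77: other taxable items → 5.5% + 0% city = 5.5% → €0.43
External SSD (1 TB) €79.15: electronic goods → 3.25% + 2.75% city = 6% → €4.75
Travel guide €24.28: printed books → 0% + 2.5% city = 2.5% → €0.61
Smartwatch €447.72: electronic goods → 3.25% + 2.75% city = 6% → €26.86
Bluetooth speaker €191.23: electronic goods → 3.25% + 2.75% city = 6% → €11.47
Total tax = €1.14 + €2.42 + €0.53 + €0.43 + €4.75 + €0.61 + €26.86 + €11.47 = €48.21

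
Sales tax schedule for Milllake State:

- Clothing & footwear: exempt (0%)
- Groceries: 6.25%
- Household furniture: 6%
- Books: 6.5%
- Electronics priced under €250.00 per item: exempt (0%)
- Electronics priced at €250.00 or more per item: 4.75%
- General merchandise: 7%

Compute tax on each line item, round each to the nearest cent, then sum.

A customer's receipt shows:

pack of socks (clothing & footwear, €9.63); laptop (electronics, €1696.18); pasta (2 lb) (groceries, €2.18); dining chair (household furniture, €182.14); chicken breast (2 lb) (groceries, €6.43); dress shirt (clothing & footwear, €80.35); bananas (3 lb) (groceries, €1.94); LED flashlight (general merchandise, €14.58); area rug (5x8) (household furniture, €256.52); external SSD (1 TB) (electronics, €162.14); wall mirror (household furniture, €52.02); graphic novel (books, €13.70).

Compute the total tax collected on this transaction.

Pack of socks €9.63: clothing & footwear → 0% → €0.00
Laptop €1696.18: electronics, €250.00 or more → 4.75% → €80.57
Pasta (2 lb) €2.18: groceries → 6.25% → €0.14
Dining chair €182.14: household furniture → 6% → €10.93
Chicken breast (2 lb) €6.43: groceries → 6.25% → €0.40
Dress shirt €80.35: clothing & footwear → 0% → €0.00
Bananas (3 lb) €1.94: groceries → 6.25% → €0.12
LED flashlight €14.58: general merchandise → 7% → €1.02
Area rug (5x8) €256.52: household furniture → 6% → €15.39
External SSD (1 TB) €162.14: electronics, under €250.00 → 0% → €0.00
Wall mirror €52.02: household furniture → 6% → €3.12
Graphic novel €13.70: books → 6.5% → €0.89
Total tax = €80.57 + €0.14 + €10.93 + €0.40 + €0.12 + €1.02 + €15.39 + €3.12 + €0.89 = €112.58

€112.58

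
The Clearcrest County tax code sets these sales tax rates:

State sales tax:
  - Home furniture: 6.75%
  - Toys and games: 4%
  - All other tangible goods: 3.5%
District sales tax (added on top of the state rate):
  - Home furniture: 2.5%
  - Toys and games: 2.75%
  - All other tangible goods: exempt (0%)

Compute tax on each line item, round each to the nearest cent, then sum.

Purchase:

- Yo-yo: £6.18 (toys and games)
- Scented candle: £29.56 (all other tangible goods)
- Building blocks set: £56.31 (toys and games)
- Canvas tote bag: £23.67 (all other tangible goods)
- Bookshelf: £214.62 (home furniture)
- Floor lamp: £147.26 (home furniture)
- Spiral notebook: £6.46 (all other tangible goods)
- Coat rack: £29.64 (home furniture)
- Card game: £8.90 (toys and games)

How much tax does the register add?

£43.12

Yo-yo £6.18: toys and games → 4% + 2.75% district = 6.75% → £0.42
Scented candle £29.56: all other tangible goods → 3.5% + 0% district = 3.5% → £1.03
Building blocks set £56.31: toys and games → 4% + 2.75% district = 6.75% → £3.80
Canvas tote bag £23.67: all other tangible goods → 3.5% + 0% district = 3.5% → £0.83
Bookshelf £214.62: home furniture → 6.75% + 2.5% district = 9.25% → £19.85
Floor lamp £147.26: home furniture → 6.75% + 2.5% district = 9.25% → £13.62
Spiral notebook £6.46: all other tangible goods → 3.5% + 0% district = 3.5% → £0.23
Coat rack £29.64: home furniture → 6.75% + 2.5% district = 9.25% → £2.74
Card game £8.90: toys and games → 4% + 2.75% district = 6.75% → £0.60
Total tax = £0.42 + £1.03 + £3.80 + £0.83 + £19.85 + £13.62 + £0.23 + £2.74 + £0.60 = £43.12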